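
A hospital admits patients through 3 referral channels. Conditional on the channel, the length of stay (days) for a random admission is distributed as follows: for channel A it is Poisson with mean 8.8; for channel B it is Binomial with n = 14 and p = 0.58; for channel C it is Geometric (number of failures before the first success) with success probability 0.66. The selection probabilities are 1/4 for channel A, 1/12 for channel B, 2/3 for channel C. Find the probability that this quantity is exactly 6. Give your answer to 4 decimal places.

0.0342

Conditional on each channel, P(X = 6): A: 0.0972237; B: 0.110692; C: 0.00101957.
By total probability, P(X = 6) = 0.25·0.0972237 + 0.0833333·0.110692 + 0.666667·0.00101957 = 0.03421.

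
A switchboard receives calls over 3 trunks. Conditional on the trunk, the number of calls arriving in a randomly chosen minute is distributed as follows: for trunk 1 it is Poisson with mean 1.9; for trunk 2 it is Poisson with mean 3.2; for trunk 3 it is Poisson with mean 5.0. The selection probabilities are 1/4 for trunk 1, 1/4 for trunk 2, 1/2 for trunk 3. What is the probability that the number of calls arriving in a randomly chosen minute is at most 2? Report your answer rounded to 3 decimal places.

Conditional on each trunk, P(X ≤ 2): 1: 0.70372; 2: 0.379904; 3: 0.124652.
By total probability, P(X ≤ 2) = 0.25·0.70372 + 0.25·0.379904 + 0.5·0.124652 = 0.333232.

0.333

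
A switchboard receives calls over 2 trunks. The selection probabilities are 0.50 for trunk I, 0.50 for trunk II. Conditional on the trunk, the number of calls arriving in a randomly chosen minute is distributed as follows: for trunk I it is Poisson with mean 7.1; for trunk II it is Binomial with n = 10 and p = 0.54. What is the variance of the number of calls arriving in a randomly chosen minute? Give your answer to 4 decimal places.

Per component, I: μ=7.1, E[X²]=57.51; II: μ=5.4, E[X²]=31.644.
E[X] = 0.5·7.1 + 0.5·5.4 = 6.25.
E[X²] = 0.5·57.51 + 0.5·31.644 = 44.577.
Var(X) = E[X²] − (E[X])² = 44.577 − 39.0625 = 5.5145.

5.5145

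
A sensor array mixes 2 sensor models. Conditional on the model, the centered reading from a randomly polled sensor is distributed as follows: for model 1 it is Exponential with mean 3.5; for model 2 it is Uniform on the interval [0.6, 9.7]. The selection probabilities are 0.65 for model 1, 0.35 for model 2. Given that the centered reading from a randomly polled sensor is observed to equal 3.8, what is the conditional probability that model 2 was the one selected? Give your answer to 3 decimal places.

0.380

Likelihoods f(3.8 | ·): 1: 0.0964744; 2: 0.10989.
Posterior ∝ prior × likelihood. Numerator for 2: 0.35·0.10989 = 0.0384615.
Normalizing constant: 0.65·0.0964744 + 0.35·0.10989 = 0.10117.
P(2 | observation) = 0.0384615 / 0.10117 = 0.380168.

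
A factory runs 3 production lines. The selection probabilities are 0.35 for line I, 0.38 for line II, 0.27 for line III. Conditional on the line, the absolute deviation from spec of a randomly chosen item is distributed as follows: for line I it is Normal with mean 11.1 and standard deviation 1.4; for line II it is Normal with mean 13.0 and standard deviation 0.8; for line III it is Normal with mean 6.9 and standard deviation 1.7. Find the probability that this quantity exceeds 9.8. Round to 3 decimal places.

Conditional on each line, P(X > 9.8): I: 0.823444; II: 0.999968; III: 0.044015.
By total probability, P(X > 9.8) = 0.35·0.823444 + 0.38·0.999968 + 0.27·0.044015 = 0.680078.

0.680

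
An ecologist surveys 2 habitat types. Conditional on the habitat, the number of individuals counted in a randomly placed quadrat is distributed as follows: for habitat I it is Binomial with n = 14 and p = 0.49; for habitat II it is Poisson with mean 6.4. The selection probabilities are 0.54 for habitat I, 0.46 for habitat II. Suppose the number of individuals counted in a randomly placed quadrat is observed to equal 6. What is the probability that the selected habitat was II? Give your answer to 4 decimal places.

Likelihoods P(X=6 | ·): I: 0.190236; II: 0.158585.
Posterior ∝ prior × likelihood. Numerator for II: 0.46·0.158585 = 0.0729492.
Normalizing constant: 0.54·0.190236 + 0.46·0.158585 = 0.175677.
P(II | observation) = 0.0729492 / 0.175677 = 0.415247.

0.4152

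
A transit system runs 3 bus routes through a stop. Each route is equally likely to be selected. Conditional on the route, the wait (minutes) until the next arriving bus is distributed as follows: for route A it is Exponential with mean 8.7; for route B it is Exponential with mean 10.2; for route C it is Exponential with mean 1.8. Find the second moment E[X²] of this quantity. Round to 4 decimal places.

121.9800

For each component E[X²] = Var + (mean)², giving A: 151.38; B: 208.08; C: 6.48.
Overall E[X²] = 0.333333·151.38 + 0.333333·208.08 + 0.333333·6.48 = 121.98.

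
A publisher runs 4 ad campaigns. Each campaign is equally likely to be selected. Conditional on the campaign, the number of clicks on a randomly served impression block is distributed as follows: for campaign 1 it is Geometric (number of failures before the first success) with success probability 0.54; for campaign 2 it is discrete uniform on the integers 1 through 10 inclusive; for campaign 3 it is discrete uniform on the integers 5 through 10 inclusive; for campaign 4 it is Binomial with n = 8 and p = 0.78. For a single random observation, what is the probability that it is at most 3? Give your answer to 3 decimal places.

Conditional on each campaign, P(X ≤ 3): 1: 0.955225; 2: 0.3; 3: 0; 4: 0.0157883.
By total probability, P(X ≤ 3) = 0.25·0.955225 + 0.25·0.3 + 0.25·0 + 0.25·0.0157883 = 0.317753.

0.318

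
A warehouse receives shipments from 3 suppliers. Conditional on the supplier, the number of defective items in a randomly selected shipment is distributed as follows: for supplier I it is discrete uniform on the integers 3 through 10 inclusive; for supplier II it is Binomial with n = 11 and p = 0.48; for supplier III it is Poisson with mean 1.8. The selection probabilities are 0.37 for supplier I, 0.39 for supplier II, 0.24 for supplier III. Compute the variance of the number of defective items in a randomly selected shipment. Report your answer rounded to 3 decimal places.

6.755

Per component, I: μ=6.5, E[X²]=47.5; II: μ=5.28, E[X²]=30.624; III: μ=1.8, E[X²]=5.04.
E[X] = 0.37·6.5 + 0.39·5.28 + 0.24·1.8 = 4.8962.
E[X²] = 0.37·47.5 + 0.39·30.624 + 0.24·5.04 = 30.728.
Var(X) = E[X²] − (E[X])² = 30.728 − 23.9728 = 6.75519.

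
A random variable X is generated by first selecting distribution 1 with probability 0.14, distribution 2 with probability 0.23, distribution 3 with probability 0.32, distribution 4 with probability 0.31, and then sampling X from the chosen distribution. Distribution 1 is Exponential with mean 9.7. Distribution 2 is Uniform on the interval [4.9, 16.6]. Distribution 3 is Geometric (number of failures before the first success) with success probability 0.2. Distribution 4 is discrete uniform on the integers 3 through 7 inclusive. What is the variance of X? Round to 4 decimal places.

31.0760

Per component, 1: μ=9.7, E[X²]=188.18; 2: μ=10.75, E[X²]=126.97; 3: μ=4, E[X²]=36; 4: μ=5, E[X²]=27.
E[X] = 0.14·9.7 + 0.23·10.75 + 0.32·4 + 0.31·5 = 6.6605.
E[X²] = 0.14·188.18 + 0.23·126.97 + 0.32·36 + 0.31·27 = 75.4383.
Var(X) = E[X²] − (E[X])² = 75.4383 − 44.3623 = 31.076.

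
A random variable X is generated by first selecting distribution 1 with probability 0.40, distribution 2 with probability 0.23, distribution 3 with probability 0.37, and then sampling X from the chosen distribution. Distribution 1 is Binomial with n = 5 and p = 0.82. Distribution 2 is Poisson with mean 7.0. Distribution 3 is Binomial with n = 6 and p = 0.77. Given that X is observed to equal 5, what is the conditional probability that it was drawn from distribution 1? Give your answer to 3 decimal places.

Likelihoods P(X=5 | ·): 1: 0.37074; 2: 0.127717; 3: 0.373536.
Posterior ∝ prior × likelihood. Numerator for 1: 0.4·0.37074 = 0.148296.
Normalizing constant: 0.4·0.37074 + 0.23·0.127717 + 0.37·0.373536 = 0.315879.
P(1 | observation) = 0.148296 / 0.315879 = 0.46947.

0.469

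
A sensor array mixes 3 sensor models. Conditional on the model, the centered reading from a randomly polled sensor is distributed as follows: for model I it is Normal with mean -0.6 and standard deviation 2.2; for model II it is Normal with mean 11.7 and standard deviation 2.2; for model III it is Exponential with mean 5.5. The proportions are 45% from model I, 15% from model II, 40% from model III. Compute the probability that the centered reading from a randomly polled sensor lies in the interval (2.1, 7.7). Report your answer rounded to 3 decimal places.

0.229

Conditional on each model, P(2.1 < X < 7.7): I: 0.109779; II: 0.0345118; III: 0.436022.
By total probability, P(2.1 < X < 7.7) = 0.45·0.109779 + 0.15·0.0345118 + 0.4·0.436022 = 0.228986.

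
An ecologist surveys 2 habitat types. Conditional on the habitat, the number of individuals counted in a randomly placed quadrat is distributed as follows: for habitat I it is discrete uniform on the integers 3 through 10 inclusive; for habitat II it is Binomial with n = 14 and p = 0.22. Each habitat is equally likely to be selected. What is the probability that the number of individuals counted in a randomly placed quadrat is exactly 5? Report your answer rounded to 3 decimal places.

Conditional on each habitat, P(X = 5): I: 0.125; II: 0.110263.
By total probability, P(X = 5) = 0.5·0.125 + 0.5·0.110263 = 0.117631.

0.118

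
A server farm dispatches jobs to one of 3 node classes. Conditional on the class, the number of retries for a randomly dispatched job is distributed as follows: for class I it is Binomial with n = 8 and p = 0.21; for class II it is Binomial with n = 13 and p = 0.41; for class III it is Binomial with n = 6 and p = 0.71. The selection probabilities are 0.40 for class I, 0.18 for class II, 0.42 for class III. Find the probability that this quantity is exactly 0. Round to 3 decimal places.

0.061

Conditional on each class, P(X = 0): I: 0.151711; II: 0.00104973; III: 0.000594823.
By total probability, P(X = 0) = 0.4·0.151711 + 0.18·0.00104973 + 0.42·0.000594823 = 0.0611231.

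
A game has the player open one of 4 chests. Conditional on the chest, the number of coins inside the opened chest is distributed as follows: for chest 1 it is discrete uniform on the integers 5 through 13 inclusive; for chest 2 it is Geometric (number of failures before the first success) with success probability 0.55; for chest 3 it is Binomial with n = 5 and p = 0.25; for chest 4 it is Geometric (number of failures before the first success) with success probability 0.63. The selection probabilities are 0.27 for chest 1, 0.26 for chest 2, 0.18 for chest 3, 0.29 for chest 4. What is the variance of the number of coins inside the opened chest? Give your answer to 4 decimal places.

Per component, 1: μ=9, E[X²]=87.6667; 2: μ=0.818182, E[X²]=2.15702; 3: μ=1.25, E[X²]=2.5; 4: μ=0.587302, E[X²]=1.27715.
E[X] = 0.27·9 + 0.26·0.818182 + 0.18·1.25 + 0.29·0.587302 = 3.03804.
E[X²] = 0.27·87.6667 + 0.26·2.15702 + 0.18·2.5 + 0.29·1.27715 = 25.0512.
Var(X) = E[X²] − (E[X])² = 25.0512 − 9.22972 = 15.8215.

15.8215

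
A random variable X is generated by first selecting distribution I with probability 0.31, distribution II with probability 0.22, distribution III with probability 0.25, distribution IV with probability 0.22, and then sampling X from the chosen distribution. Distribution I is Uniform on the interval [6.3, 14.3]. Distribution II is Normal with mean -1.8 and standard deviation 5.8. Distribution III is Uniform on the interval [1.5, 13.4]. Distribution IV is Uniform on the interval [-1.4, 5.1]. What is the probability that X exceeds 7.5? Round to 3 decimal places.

Conditional on each component, P(X > 7.5): I: 0.85; II: 0.0544179; III: 0.495798; IV: 0.
By total probability, P(X > 7.5) = 0.31·0.85 + 0.22·0.0544179 + 0.25·0.495798 + 0.22·0 = 0.399422.

0.399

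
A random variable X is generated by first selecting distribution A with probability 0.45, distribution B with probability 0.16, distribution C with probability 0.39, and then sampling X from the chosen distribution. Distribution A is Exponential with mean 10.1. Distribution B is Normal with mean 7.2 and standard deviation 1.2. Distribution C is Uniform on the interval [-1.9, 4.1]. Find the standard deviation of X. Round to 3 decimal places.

Per component, A: μ=10.1, E[X²]=204.02; B: μ=7.2, E[X²]=53.28; C: μ=1.1, E[X²]=4.21.
E[X] = 0.45·10.1 + 0.16·7.2 + 0.39·1.1 = 6.126.
E[X²] = 0.45·204.02 + 0.16·53.28 + 0.39·4.21 = 101.976.
Var(X) = E[X²] − (E[X])² = 101.976 − 37.5279 = 64.4478.
SD(X) = √64.4478 = 8.02794.

8.028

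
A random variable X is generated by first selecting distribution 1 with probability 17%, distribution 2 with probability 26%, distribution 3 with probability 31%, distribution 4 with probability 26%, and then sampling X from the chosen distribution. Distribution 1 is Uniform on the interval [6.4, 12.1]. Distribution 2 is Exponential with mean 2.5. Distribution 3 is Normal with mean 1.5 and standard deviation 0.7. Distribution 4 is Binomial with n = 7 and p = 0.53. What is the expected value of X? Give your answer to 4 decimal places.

Component means — 1: 9.25; 2: 2.5; 3: 1.5; 4: 3.71.
E[X] = 0.17·9.25 + 0.26·2.5 + 0.31·1.5 + 0.26·3.71 = 3.6521.

3.6521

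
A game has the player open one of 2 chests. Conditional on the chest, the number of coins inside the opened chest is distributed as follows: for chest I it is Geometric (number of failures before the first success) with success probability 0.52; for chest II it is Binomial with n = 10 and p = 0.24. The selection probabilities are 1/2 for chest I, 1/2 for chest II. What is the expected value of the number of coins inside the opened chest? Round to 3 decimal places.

Component means — I: 0.923077; II: 2.4.
E[X] = 0.5·0.923077 + 0.5·2.4 = 1.66154.

1.662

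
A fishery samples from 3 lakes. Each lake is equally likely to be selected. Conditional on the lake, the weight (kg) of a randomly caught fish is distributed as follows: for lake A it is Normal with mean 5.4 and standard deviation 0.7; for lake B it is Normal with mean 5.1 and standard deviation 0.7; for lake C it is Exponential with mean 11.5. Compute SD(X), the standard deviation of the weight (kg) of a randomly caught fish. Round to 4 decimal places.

7.2874

Per component, A: μ=5.4, E[X²]=29.65; B: μ=5.1, E[X²]=26.5; C: μ=11.5, E[X²]=264.5.
E[X] = 0.333333·5.4 + 0.333333·5.1 + 0.333333·11.5 = 7.33333.
E[X²] = 0.333333·29.65 + 0.333333·26.5 + 0.333333·264.5 = 106.883.
Var(X) = E[X²] − (E[X])² = 106.883 − 53.7778 = 53.1056.
SD(X) = √53.1056 = 7.28736.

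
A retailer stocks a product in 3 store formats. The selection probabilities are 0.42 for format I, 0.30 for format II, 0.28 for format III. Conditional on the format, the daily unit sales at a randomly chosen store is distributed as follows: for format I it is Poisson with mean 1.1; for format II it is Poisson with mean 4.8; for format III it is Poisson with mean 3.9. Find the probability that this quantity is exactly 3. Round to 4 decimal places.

0.1326

Conditional on each format, P(X = 3): I: 0.0738419; II: 0.151691; III: 0.200122.
By total probability, P(X = 3) = 0.42·0.0738419 + 0.3·0.151691 + 0.28·0.200122 = 0.132555.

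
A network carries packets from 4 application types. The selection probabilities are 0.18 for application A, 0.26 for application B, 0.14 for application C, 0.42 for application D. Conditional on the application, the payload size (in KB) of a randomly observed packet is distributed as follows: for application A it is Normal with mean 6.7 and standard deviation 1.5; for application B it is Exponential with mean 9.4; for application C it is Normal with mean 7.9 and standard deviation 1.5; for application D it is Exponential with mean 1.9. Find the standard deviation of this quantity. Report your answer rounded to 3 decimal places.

5.972

Per component, A: μ=6.7, E[X²]=47.14; B: μ=9.4, E[X²]=176.72; C: μ=7.9, E[X²]=64.66; D: μ=1.9, E[X²]=7.22.
E[X] = 0.18·6.7 + 0.26·9.4 + 0.14·7.9 + 0.42·1.9 = 5.554.
E[X²] = 0.18·47.14 + 0.26·176.72 + 0.14·64.66 + 0.42·7.22 = 66.5172.
Var(X) = E[X²] − (E[X])² = 66.5172 − 30.8469 = 35.6703.
SD(X) = √35.6703 = 5.97246.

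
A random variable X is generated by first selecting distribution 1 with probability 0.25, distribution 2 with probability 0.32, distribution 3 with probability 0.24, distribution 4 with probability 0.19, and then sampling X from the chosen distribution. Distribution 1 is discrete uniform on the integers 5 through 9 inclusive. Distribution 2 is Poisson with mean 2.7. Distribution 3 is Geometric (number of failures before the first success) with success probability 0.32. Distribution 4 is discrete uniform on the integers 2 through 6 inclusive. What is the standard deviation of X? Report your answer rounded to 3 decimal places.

Per component, 1: μ=7, E[X²]=51; 2: μ=2.7, E[X²]=9.99; 3: μ=2.125, E[X²]=11.1562; 4: μ=4, E[X²]=18.
E[X] = 0.25·7 + 0.32·2.7 + 0.24·2.125 + 0.19·4 = 3.884.
E[X²] = 0.25·51 + 0.32·9.99 + 0.24·11.1562 + 0.19·18 = 22.0443.
Var(X) = E[X²] − (E[X])² = 22.0443 − 15.0855 = 6.95884.
SD(X) = √6.95884 = 2.63796.

2.638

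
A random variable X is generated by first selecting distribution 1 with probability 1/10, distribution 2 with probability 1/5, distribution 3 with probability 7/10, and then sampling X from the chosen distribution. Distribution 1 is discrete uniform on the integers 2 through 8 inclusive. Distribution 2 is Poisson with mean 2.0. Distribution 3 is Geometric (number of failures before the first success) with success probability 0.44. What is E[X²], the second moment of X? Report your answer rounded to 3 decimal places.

For each component E[X²] = Var + (mean)², giving 1: 29; 2: 6; 3: 4.5124.
Overall E[X²] = 0.1·29 + 0.2·6 + 0.7·4.5124 = 7.25868.

7.259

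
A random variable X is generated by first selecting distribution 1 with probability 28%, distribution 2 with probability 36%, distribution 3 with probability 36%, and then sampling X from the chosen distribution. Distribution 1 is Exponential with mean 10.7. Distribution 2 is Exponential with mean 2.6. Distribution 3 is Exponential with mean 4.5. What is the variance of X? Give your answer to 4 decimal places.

52.7369

Per component, 1: μ=10.7, E[X²]=228.98; 2: μ=2.6, E[X²]=13.52; 3: μ=4.5, E[X²]=40.5.
E[X] = 0.28·10.7 + 0.36·2.6 + 0.36·4.5 = 5.552.
E[X²] = 0.28·228.98 + 0.36·13.52 + 0.36·40.5 = 83.5616.
Var(X) = E[X²] − (E[X])² = 83.5616 − 30.8247 = 52.7369.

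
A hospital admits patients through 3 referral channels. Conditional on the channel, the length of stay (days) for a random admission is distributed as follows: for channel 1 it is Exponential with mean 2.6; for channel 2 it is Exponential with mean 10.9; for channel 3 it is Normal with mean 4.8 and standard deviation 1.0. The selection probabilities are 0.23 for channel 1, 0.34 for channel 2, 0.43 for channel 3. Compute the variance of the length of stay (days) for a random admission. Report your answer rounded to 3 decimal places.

53.686

Per component, 1: μ=2.6, E[X²]=13.52; 2: μ=10.9, E[X²]=237.62; 3: μ=4.8, E[X²]=24.04.
E[X] = 0.23·2.6 + 0.34·10.9 + 0.43·4.8 = 6.368.
E[X²] = 0.23·13.52 + 0.34·237.62 + 0.43·24.04 = 94.2376.
Var(X) = E[X²] − (E[X])² = 94.2376 − 40.5514 = 53.6862.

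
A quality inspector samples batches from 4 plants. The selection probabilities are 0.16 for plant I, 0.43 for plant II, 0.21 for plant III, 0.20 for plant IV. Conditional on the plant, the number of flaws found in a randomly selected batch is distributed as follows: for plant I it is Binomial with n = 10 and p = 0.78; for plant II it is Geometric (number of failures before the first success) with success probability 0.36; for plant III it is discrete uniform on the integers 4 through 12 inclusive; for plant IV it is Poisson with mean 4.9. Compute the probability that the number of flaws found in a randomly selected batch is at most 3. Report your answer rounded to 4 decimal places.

Conditional on each plant, P(X ≤ 3): I: 0.00158036; II: 0.832228; III: 0; IV: 0.279345.
By total probability, P(X ≤ 3) = 0.16·0.00158036 + 0.43·0.832228 + 0.21·0 + 0.2·0.279345 = 0.41398.

0.4140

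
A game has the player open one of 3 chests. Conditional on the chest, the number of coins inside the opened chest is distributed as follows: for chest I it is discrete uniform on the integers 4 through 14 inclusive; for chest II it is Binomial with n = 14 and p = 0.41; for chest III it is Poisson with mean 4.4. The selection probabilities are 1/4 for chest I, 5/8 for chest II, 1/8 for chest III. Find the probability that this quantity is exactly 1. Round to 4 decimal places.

Conditional on each chest, P(X = 1): I: 0; II: 0.00602543; III: 0.0540203.
By total probability, P(X = 1) = 0.25·0 + 0.625·0.00602543 + 0.125·0.0540203 = 0.0105184.

0.0105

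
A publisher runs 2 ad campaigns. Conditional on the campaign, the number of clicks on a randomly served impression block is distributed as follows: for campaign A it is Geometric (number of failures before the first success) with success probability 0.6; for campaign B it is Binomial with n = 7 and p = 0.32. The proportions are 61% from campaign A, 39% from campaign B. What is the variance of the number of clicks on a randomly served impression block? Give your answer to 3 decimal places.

Per component, A: μ=0.666667, E[X²]=1.55556; B: μ=2.24, E[X²]=6.5408.
E[X] = 0.61·0.666667 + 0.39·2.24 = 1.28027.
E[X²] = 0.61·1.55556 + 0.39·6.5408 = 3.4998.
Var(X) = E[X²] − (E[X])² = 3.4998 − 1.63908 = 1.86072.

1.861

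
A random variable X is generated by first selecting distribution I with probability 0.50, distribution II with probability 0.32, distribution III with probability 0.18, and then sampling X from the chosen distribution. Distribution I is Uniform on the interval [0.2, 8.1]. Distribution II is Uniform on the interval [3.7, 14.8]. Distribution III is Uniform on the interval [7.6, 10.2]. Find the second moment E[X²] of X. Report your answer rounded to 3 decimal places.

56.236

For each component E[X²] = Var + (mean)², giving I: 22.4233; II: 95.83; III: 79.7733.
Overall E[X²] = 0.5·22.4233 + 0.32·95.83 + 0.18·79.7733 = 56.2365.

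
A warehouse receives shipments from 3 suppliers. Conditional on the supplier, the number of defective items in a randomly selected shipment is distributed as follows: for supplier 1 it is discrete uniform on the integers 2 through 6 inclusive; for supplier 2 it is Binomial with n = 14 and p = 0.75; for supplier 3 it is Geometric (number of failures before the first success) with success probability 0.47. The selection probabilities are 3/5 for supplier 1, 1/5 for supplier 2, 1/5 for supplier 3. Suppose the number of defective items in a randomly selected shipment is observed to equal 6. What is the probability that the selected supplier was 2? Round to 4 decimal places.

0.0132

Likelihoods P(X=6 | ·): 1: 0.2; 2: 0.00815536; 3: 0.0104172.
Posterior ∝ prior × likelihood. Numerator for 2: 0.2·0.00815536 = 0.00163107.
Normalizing constant: 0.6·0.2 + 0.2·0.00815536 + 0.2·0.0104172 = 0.123715.
P(2 | observation) = 0.00163107 / 0.123715 = 0.0131842.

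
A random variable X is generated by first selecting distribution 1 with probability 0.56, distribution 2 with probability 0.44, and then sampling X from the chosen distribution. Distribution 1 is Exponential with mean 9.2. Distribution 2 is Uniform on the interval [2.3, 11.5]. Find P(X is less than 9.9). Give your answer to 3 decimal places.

0.733

Conditional on each component, P(X < 9.9): 1: 0.659073; 2: 0.826087.
By total probability, P(X < 9.9) = 0.56·0.659073 + 0.44·0.826087 = 0.732559.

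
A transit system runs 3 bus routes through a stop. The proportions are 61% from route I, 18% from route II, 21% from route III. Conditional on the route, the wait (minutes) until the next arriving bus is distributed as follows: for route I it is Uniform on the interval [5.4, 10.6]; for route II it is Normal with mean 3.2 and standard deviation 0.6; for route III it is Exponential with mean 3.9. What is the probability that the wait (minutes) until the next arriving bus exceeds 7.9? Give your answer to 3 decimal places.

0.344

Conditional on each route, P(X > 7.9): I: 0.519231; II: 2.44249e-15; III: 0.131909.
By total probability, P(X > 7.9) = 0.61·0.519231 + 0.18·2.44249e-15 + 0.21·0.131909 = 0.344432.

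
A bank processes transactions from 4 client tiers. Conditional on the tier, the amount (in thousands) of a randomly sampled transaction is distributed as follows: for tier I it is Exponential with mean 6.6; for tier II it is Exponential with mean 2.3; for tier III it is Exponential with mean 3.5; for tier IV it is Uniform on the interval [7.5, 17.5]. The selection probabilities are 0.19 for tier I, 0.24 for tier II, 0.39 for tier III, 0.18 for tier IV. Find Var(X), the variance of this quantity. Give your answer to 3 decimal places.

28.885

Per component, I: μ=6.6, E[X²]=87.12; II: μ=2.3, E[X²]=10.58; III: μ=3.5, E[X²]=24.5; IV: μ=12.5, E[X²]=164.583.
E[X] = 0.19·6.6 + 0.24·2.3 + 0.39·3.5 + 0.18·12.5 = 5.421.
E[X²] = 0.19·87.12 + 0.24·10.58 + 0.39·24.5 + 0.18·164.583 = 58.272.
Var(X) = E[X²] − (E[X])² = 58.272 − 29.3872 = 28.8848.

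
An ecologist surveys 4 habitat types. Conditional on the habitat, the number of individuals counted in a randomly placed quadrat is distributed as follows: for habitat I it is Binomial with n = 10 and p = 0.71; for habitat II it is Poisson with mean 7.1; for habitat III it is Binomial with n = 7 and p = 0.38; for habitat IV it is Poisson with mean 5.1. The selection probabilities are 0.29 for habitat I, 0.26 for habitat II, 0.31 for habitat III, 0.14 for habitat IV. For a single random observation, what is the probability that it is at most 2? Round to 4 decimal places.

Conditional on each habitat, P(X ≤ 2): I: 0.00124199; II: 0.0274801; III: 0.464113; IV: 0.116478.
By total probability, P(X ≤ 2) = 0.29·0.00124199 + 0.26·0.0274801 + 0.31·0.464113 + 0.14·0.116478 = 0.167687.

0.1677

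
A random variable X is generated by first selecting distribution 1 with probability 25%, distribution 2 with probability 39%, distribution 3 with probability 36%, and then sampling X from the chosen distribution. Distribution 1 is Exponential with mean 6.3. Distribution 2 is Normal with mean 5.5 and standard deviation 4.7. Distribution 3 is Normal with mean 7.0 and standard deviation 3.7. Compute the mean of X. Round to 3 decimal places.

Component means — 1: 6.3; 2: 5.5; 3: 7.
E[X] = 0.25·6.3 + 0.39·5.5 + 0.36·7 = 6.24.

6.240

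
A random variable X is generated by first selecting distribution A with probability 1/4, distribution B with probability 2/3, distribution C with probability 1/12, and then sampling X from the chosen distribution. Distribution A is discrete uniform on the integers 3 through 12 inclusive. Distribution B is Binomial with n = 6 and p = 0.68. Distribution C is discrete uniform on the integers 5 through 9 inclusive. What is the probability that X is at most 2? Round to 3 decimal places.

Conditional on each component, P(X ≤ 2): A: 0; B: 0.0874932; C: 0.
By total probability, P(X ≤ 2) = 0.25·0 + 0.666667·0.0874932 + 0.0833333·0 = 0.0583288.

0.058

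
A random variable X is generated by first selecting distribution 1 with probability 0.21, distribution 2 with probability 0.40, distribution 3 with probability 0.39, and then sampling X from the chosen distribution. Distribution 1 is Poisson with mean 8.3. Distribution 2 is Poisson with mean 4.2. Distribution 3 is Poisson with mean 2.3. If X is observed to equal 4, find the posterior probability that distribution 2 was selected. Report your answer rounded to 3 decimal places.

Likelihoods P(X=4 | ·): 1: 0.0491425; 2: 0.194424; 3: 0.116902.
Posterior ∝ prior × likelihood. Numerator for 2: 0.4·0.194424 = 0.0777695.
Normalizing constant: 0.21·0.0491425 + 0.4·0.194424 + 0.39·0.116902 = 0.133681.
P(2 | observation) = 0.0777695 / 0.133681 = 0.581753.

0.582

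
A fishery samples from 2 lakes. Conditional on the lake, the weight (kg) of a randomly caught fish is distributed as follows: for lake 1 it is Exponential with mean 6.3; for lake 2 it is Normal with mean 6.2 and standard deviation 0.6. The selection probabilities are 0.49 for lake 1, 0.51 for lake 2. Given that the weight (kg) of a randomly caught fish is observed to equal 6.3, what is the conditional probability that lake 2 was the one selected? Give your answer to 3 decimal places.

Likelihoods f(6.3 | ·): 1: 0.0583936; 2: 0.655733.
Posterior ∝ prior × likelihood. Numerator for 2: 0.51·0.655733 = 0.334424.
Normalizing constant: 0.49·0.0583936 + 0.51·0.655733 = 0.363037.
P(2 | observation) = 0.334424 / 0.363037 = 0.921185.

0.921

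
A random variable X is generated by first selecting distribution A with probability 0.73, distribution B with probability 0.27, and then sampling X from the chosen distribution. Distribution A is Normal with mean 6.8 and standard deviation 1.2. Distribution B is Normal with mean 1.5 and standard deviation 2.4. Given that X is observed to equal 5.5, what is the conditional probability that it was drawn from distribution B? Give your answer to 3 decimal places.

Likelihoods f(5.5 | ·): A: 0.184877; B: 0.0414488.
Posterior ∝ prior × likelihood. Numerator for B: 0.27·0.0414488 = 0.0111912.
Normalizing constant: 0.73·0.184877 + 0.27·0.0414488 = 0.146151.
P(B | observation) = 0.0111912 / 0.146151 = 0.0765726.

0.077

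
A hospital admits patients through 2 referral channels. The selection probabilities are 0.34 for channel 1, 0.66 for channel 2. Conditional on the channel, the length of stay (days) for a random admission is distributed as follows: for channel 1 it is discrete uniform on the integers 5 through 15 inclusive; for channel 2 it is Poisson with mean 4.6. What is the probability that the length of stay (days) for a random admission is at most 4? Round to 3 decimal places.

Conditional on each channel, P(X ≤ 4): 1: 0; 2: 0.513234.
By total probability, P(X ≤ 4) = 0.34·0 + 0.66·0.513234 = 0.338734.

0.339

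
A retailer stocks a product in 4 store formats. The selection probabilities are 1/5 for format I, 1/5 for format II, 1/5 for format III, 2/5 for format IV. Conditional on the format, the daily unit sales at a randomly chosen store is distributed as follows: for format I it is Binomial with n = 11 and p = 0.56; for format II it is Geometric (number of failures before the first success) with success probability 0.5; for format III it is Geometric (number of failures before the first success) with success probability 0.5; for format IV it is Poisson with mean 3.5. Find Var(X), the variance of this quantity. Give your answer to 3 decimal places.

Per component, I: μ=6.16, E[X²]=40.656; II: μ=1, E[X²]=3; III: μ=1, E[X²]=3; IV: μ=3.5, E[X²]=15.75.
E[X] = 0.2·6.16 + 0.2·1 + 0.2·1 + 0.4·3.5 = 3.032.
E[X²] = 0.2·40.656 + 0.2·3 + 0.2·3 + 0.4·15.75 = 15.6312.
Var(X) = E[X²] − (E[X])² = 15.6312 − 9.19302 = 6.43818.

6.438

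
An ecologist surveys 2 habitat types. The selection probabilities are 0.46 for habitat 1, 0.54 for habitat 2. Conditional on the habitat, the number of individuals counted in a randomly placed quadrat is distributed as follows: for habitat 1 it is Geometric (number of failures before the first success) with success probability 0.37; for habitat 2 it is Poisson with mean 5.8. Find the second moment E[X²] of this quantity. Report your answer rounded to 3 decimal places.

For each component E[X²] = Var + (mean)², giving 1: 7.5011; 2: 39.44.
Overall E[X²] = 0.46·7.5011 + 0.54·39.44 = 24.7481.

24.748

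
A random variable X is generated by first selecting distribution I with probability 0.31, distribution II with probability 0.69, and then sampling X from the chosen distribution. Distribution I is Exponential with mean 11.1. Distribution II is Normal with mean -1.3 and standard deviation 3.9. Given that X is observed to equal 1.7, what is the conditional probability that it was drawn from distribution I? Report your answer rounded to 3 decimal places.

Likelihoods f(1.7 | ·): I: 0.0772971; II: 0.076095.
Posterior ∝ prior × likelihood. Numerator for I: 0.31·0.0772971 = 0.0239621.
Normalizing constant: 0.31·0.0772971 + 0.69·0.076095 = 0.0764676.
P(I | observation) = 0.0239621 / 0.0764676 = 0.313363.

0.313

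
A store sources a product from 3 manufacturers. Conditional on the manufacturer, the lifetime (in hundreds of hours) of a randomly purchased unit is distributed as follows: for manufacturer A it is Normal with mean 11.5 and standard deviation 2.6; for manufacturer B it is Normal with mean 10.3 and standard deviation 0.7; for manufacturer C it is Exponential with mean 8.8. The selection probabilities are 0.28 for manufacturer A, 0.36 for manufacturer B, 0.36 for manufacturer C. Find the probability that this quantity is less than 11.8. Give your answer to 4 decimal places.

0.7729

Conditional on each manufacturer, P(X < 11.8): A: 0.54593; B: 0.983938; C: 0.738392.
By total probability, P(X < 11.8) = 0.28·0.54593 + 0.36·0.983938 + 0.36·0.738392 = 0.772899.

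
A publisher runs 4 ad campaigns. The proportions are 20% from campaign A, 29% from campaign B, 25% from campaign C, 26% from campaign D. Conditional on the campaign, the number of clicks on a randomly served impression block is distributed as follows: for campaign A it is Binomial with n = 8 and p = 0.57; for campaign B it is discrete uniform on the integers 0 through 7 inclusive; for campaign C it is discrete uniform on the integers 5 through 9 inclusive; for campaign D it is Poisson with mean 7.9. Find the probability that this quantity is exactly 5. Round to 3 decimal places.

Conditional on each campaign, P(X = 5): A: 0.267897; B: 0.125; C: 0.2; D: 0.0950666.
By total probability, P(X = 5) = 0.2·0.267897 + 0.29·0.125 + 0.25·0.2 + 0.26·0.0950666 = 0.164547.

0.165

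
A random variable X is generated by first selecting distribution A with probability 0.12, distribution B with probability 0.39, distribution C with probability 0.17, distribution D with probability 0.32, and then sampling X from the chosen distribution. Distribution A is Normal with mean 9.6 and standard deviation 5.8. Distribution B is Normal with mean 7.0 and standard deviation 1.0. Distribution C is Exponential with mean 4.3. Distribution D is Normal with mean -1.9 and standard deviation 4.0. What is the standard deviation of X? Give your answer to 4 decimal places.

Per component, A: μ=9.6, E[X²]=125.8; B: μ=7, E[X²]=50; C: μ=4.3, E[X²]=36.98; D: μ=-1.9, E[X²]=19.61.
E[X] = 0.12·9.6 + 0.39·7 + 0.17·4.3 + 0.32·-1.9 = 4.005.
E[X²] = 0.12·125.8 + 0.39·50 + 0.17·36.98 + 0.32·19.61 = 47.1578.
Var(X) = E[X²] − (E[X])² = 47.1578 − 16.04 = 31.1178.
SD(X) = √31.1178 = 5.57833.

5.5783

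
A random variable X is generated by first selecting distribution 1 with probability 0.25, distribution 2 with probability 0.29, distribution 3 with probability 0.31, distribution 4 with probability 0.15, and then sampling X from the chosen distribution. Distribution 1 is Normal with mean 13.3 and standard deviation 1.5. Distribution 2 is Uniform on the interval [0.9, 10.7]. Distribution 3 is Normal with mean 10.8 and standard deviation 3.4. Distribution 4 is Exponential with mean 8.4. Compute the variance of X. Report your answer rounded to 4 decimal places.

Per component, 1: μ=13.3, E[X²]=179.14; 2: μ=5.8, E[X²]=41.6433; 3: μ=10.8, E[X²]=128.2; 4: μ=8.4, E[X²]=141.12.
E[X] = 0.25·13.3 + 0.29·5.8 + 0.31·10.8 + 0.15·8.4 = 9.615.
E[X²] = 0.25·179.14 + 0.29·41.6433 + 0.31·128.2 + 0.15·141.12 = 117.772.
Var(X) = E[X²] − (E[X])² = 117.772 − 92.4482 = 25.3233.

25.3233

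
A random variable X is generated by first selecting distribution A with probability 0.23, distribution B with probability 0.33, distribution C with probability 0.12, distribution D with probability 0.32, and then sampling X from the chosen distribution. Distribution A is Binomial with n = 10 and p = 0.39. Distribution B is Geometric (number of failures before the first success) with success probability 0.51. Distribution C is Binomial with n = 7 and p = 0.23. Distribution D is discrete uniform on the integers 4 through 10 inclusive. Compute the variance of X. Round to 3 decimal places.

Per component, A: μ=3.9, E[X²]=17.589; B: μ=0.960784, E[X²]=2.807; C: μ=1.61, E[X²]=3.8318; D: μ=7, E[X²]=53.
E[X] = 0.23·3.9 + 0.33·0.960784 + 0.12·1.61 + 0.32·7 = 3.64726.
E[X²] = 0.23·17.589 + 0.33·2.807 + 0.12·3.8318 + 0.32·53 = 22.3916.
Var(X) = E[X²] − (E[X])² = 22.3916 − 13.3025 = 9.0891.

9.089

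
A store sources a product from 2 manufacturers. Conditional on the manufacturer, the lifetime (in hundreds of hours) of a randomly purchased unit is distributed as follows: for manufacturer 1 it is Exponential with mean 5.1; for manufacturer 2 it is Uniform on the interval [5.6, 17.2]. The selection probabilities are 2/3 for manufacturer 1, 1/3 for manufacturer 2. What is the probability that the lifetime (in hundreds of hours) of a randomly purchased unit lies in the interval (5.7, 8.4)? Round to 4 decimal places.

0.1672

Conditional on each manufacturer, P(5.7 < X < 8.4): 1: 0.134433; 2: 0.232759.
By total probability, P(5.7 < X < 8.4) = 0.666667·0.134433 + 0.333333·0.232759 = 0.167208.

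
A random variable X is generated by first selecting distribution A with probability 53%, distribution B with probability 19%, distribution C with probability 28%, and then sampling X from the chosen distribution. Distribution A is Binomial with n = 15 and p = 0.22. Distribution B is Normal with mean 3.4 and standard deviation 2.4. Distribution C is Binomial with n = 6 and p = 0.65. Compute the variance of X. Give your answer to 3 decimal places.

2.909

Per component, A: μ=3.3, E[X²]=13.464; B: μ=3.4, E[X²]=17.32; C: μ=3.9, E[X²]=16.575.
E[X] = 0.53·3.3 + 0.19·3.4 + 0.28·3.9 = 3.487.
E[X²] = 0.53·13.464 + 0.19·17.32 + 0.28·16.575 = 15.0677.
Var(X) = E[X²] − (E[X])² = 15.0677 − 12.1592 = 2.90855.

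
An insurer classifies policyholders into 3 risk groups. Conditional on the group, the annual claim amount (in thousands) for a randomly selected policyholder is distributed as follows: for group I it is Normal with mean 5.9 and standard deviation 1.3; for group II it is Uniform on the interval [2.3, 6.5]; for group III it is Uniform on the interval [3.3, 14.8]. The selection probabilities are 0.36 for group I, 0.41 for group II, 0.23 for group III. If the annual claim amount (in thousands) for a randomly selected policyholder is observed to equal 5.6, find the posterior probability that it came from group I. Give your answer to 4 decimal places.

0.4777

Likelihoods f(5.6 | ·): I: 0.298815; II: 0.238095; III: 0.0869565.
Posterior ∝ prior × likelihood. Numerator for I: 0.36·0.298815 = 0.107573.
Normalizing constant: 0.36·0.298815 + 0.41·0.238095 + 0.23·0.0869565 = 0.225193.
P(I | observation) = 0.107573 / 0.225193 = 0.477696.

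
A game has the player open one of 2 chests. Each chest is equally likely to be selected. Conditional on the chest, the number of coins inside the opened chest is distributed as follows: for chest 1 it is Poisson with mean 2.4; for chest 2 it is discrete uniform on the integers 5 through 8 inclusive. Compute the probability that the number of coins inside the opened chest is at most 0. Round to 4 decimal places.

Conditional on each chest, P(X ≤ 0): 1: 0.090718; 2: 0.
By total probability, P(X ≤ 0) = 0.5·0.090718 + 0.5·0 = 0.045359.

0.0454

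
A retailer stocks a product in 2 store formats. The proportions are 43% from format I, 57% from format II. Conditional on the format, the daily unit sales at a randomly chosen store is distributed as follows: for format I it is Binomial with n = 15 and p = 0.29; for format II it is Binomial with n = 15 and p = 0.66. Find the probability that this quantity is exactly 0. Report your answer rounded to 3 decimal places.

Conditional on each format, P(X = 0): I: 0.00587321; II: 9.37959e-08.
By total probability, P(X = 0) = 0.43·0.00587321 + 0.57·9.37959e-08 = 0.00252553.

0.003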